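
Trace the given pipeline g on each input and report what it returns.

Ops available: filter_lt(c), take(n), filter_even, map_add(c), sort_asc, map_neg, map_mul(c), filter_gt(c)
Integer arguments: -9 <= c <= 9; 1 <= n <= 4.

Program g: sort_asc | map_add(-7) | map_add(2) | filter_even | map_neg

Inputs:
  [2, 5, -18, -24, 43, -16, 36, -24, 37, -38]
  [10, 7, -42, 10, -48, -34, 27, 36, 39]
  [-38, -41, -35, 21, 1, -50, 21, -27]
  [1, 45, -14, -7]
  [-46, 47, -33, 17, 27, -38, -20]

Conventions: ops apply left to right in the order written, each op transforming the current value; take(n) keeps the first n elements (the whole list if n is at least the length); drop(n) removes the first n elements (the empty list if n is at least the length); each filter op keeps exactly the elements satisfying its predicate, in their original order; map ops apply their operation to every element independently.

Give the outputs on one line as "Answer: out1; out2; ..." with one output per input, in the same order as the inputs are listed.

[0, -32, -38]; [-2, -22, -34]; [46, 40, 32, 4, -16, -16]; [12, 4, -40]; [38, -12, -22, -42]

Execution, op by op:
  [2, 5, -18, -24, 43, -16, 36, -24, 37, -38] -> [-38, -24, -24, -18, -16, 2, 5, 36, 37, 43] -> [-45, -31, -31, -25, -23, -5, -2, 29, 30, 36] -> [-43, -29, -29, -23, -21, -3, 0, 31, 32, 38] -> [0, 32, 38] -> [0, -32, -38]
  [10, 7, -42, 10, -48, -34, 27, 36, 39] -> [-48, -42, -34, 7, 10, 10, 27, 36, 39] -> [-55, -49, -41, 0, 3, 3, 20, 29, 32] -> [-53, -47, -39, 2, 5, 5, 22, 31, 34] -> [2, 22, 34] -> [-2, -22, -34]
  [-38, -41, -35, 21, 1, -50, 21, -27] -> [-50, -41, -38, -35, -27, 1, 21, 21] -> [-57, -48, -45, -42, -34, -6, 14, 14] -> [-55, -46, -43, -40, -32, -4, 16, 16] -> [-46, -40, -32, -4, 16, 16] -> [46, 40, 32, 4, -16, -16]
  [1, 45, -14, -7] -> [-14, -7, 1, 45] -> [-21, -14, -6, 38] -> [-19, -12, -4, 40] -> [-12, -4, 40] -> [12, 4, -40]
  [-46, 47, -33, 17, 27, -38, -20] -> [-46, -38, -33, -20, 17, 27, 47] -> [-53, -45, -40, -27, 10, 20, 40] -> [-51, -43, -38, -25, 12, 22, 42] -> [-38, 12, 22, 42] -> [38, -12, -22, -42]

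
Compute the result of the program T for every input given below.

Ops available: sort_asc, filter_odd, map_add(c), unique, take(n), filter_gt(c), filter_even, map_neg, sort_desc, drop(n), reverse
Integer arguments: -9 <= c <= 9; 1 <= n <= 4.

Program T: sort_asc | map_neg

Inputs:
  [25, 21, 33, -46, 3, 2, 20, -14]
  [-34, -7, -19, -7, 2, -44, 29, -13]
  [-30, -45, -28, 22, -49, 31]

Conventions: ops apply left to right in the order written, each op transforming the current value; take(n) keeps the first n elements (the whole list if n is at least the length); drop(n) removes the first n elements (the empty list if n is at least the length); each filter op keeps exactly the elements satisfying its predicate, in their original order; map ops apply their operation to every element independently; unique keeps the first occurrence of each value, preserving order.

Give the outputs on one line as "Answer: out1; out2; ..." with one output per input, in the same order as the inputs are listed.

[46, 14, -2, -3, -20, -21, -25, -33]; [44, 34, 19, 13, 7, 7, -2, -29]; [49, 45, 30, 28, -22, -31]

Execution, op by op:
  [25, 21, 33, -46, 3, 2, 20, -14] -> [-46, -14, 2, 3, 20, 21, 25, 33] -> [46, 14, -2, -3, -20, -21, -25, -33]
  [-34, -7, -19, -7, 2, -44, 29, -13] -> [-44, -34, -19, -13, -7, -7, 2, 29] -> [44, 34, 19, 13, 7, 7, -2, -29]
  [-30, -45, -28, 22, -49, 31] -> [-49, -45, -30, -28, 22, 31] -> [49, 45, 30, 28, -22, -31]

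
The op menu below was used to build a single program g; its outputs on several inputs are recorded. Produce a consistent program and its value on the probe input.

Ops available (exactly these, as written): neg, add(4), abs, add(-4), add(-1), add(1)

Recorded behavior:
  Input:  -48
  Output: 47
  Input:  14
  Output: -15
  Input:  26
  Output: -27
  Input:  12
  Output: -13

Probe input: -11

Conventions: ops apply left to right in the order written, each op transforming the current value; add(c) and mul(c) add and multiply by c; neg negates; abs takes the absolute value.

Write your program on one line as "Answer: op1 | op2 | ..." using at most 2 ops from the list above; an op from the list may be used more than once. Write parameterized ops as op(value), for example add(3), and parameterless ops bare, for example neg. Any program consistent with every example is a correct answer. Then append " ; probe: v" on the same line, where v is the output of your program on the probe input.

add(1) | neg ; probe: 10

Check, running the answer program on each example:
  -48 -> -47 -> 47
  14 -> 15 -> -15
  26 -> 27 -> -27
  12 -> 13 -> -13
  probe: -11 -> -10 -> 10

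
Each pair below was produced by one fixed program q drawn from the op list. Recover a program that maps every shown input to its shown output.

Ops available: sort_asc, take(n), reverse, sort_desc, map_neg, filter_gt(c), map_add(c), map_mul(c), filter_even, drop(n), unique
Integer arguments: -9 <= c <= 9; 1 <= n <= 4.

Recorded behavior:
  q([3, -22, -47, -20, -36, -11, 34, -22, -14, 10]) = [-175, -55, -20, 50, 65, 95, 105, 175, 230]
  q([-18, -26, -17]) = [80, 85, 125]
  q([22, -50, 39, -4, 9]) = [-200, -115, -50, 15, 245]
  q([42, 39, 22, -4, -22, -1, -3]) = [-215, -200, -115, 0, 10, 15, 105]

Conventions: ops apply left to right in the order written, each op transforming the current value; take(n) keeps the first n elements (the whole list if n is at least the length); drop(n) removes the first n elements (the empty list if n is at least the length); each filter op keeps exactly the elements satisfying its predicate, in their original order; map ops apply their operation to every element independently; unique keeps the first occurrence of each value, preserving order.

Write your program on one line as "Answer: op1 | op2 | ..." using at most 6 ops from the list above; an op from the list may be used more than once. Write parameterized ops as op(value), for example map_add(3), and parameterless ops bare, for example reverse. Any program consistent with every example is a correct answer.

unique | map_add(1) | sort_desc | map_neg | map_mul(5)

Check, running the answer program on each example:
  [3, -22, -47, -20, -36, -11, 34, -22, -14, 10] -> [3, -22, -47, -20, -36, -11, 34, -14, 10] -> [4, -21, -46, -19, -35, -10, 35, -13, 11] -> [35, 11, 4, -10, -13, -19, -21, -35, -46] -> [-35, -11, -4, 10, 13, 19, 21, 35, 46] -> [-175, -55, -20, 50, 65, 95, 105, 175, 230]
  [-18, -26, -17] -> [-18, -26, -17] -> [-17, -25, -16] -> [-16, -17, -25] -> [16, 17, 25] -> [80, 85, 125]
  [22, -50, 39, -4, 9] -> [22, -50, 39, -4, 9] -> [23, -49, 40, -3, 10] -> [40, 23, 10, -3, -49] -> [-40, -23, -10, 3, 49] -> [-200, -115, -50, 15, 245]
  [42, 39, 22, -4, -22, -1, -3] -> [42, 39, 22, -4, -22, -1, -3] -> [43, 40, 23, -3, -21, 0, -2] -> [43, 40, 23, 0, -2, -3, -21] -> [-43, -40, -23, 0, 2, 3, 21] -> [-215, -200, -115, 0, 10, 15, 105]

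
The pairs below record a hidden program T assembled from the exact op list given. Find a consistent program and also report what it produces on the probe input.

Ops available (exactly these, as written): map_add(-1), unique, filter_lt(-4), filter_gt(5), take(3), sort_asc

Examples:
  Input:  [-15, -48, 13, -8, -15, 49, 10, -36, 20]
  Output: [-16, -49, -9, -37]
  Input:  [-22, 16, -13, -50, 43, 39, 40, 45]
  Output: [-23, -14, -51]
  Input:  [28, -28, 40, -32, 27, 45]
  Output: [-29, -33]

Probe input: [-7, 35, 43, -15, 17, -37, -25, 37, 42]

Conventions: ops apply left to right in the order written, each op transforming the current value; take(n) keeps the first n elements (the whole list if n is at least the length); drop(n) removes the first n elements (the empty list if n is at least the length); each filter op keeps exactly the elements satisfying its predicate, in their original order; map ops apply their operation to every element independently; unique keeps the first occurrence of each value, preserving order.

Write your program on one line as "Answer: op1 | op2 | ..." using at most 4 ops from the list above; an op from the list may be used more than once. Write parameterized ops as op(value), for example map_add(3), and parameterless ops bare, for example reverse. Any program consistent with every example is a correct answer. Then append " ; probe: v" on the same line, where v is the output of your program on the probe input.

unique | map_add(-1) | filter_lt(-4) ; probe: [-8, -16, -38, -26]

Check, running the answer program on each example:
  [-15, -48, 13, -8, -15, 49, 10, -36, 20] -> [-15, -48, 13, -8, 49, 10, -36, 20] -> [-16, -49, 12, -9, 48, 9, -37, 19] -> [-16, -49, -9, -37]
  [-22, 16, -13, -50, 43, 39, 40, 45] -> [-22, 16, -13, -50, 43, 39, 40, 45] -> [-23, 15, -14, -51, 42, 38, 39, 44] -> [-23, -14, -51]
  [28, -28, 40, -32, 27, 45] -> [28, -28, 40, -32, 27, 45] -> [27, -29, 39, -33, 26, 44] -> [-29, -33]
  probe: [-7, 35, 43, -15, 17, -37, -25, 37, 42] -> [-7, 35, 43, -15, 17, -37, -25, 37, 42] -> [-8, 34, 42, -16, 16, -38, -26, 36, 41] -> [-8, -16, -38, -26]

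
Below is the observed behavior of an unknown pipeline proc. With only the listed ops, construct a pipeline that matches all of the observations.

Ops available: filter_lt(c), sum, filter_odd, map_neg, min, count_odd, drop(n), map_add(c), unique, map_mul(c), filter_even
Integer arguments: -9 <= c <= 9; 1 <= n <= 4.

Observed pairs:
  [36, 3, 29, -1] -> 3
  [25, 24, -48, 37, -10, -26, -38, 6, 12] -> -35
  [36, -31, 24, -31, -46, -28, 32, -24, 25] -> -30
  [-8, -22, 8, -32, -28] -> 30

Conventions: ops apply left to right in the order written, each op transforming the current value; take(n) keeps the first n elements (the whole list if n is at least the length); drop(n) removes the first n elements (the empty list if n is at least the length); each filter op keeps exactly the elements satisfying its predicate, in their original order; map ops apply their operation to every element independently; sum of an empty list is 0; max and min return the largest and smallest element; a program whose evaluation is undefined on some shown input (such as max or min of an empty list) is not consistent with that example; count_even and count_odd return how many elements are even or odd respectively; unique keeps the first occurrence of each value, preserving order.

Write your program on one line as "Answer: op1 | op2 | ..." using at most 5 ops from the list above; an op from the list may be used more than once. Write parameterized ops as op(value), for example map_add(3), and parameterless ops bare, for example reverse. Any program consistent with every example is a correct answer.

map_neg | drop(3) | map_add(2) | min

Check, running the answer program on each example:
  [36, 3, 29, -1] -> [-36, -3, -29, 1] -> [1] -> [3] -> 3
  [25, 24, -48, 37, -10, -26, -38, 6, 12] -> [-25, -24, 48, -37, 10, 26, 38, -6, -12] -> [-37, 10, 26, 38, -6, -12] -> [-35, 12, 28, 40, -4, -10] -> -35
  [36, -31, 24, -31, -46, -28, 32, -24, 25] -> [-36, 31, -24, 31, 46, 28, -32, 24, -25] -> [31, 46, 28, -32, 24, -25] -> [33, 48, 30, -30, 26, -23] -> -30
  [-8, -22, 8, -32, -28] -> [8, 22, -8, 32, 28] -> [32, 28] -> [34, 30] -> 30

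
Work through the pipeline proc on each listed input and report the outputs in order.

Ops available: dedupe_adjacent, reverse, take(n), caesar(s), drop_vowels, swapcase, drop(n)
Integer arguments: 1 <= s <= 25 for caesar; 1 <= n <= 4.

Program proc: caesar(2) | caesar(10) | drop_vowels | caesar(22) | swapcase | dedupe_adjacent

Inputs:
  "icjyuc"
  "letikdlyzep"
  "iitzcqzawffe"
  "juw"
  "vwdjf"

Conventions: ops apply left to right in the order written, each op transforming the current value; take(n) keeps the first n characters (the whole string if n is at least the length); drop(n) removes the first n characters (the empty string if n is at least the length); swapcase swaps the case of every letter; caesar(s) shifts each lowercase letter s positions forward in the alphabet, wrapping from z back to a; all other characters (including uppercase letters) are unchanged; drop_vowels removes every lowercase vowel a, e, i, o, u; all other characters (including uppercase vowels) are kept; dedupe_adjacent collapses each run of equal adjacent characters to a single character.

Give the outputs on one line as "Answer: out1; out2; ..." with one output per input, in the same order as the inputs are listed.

Execution, op by op:
  "icjyuc" -> "kelawe" -> "uovkgo" -> "vkg" -> "rgc" -> "RGC" -> "RGC"
  "letikdlyzep" -> "ngvkmfnabgr" -> "xqfuwpxklqb" -> "xqfwpxklqb" -> "tmbsltghmx" -> "TMBSLTGHMX" -> "TMBSLTGHMX"
  "iitzcqzawffe" -> "kkvbesbcyhhg" -> "uufloclmirrq" -> "flclmrrq" -> "bhyhinnm" -> "BHYHINNM" -> "BHYHINM"
  "juw" -> "lwy" -> "vgi" -> "vg" -> "rc" -> "RC" -> "RC"
  "vwdjf" -> "xyflh" -> "hipvr" -> "hpvr" -> "dlrn" -> "DLRN" -> "DLRN"

"RGC"; "TMBSLTGHMX"; "BHYHINM"; "RC"; "DLRN"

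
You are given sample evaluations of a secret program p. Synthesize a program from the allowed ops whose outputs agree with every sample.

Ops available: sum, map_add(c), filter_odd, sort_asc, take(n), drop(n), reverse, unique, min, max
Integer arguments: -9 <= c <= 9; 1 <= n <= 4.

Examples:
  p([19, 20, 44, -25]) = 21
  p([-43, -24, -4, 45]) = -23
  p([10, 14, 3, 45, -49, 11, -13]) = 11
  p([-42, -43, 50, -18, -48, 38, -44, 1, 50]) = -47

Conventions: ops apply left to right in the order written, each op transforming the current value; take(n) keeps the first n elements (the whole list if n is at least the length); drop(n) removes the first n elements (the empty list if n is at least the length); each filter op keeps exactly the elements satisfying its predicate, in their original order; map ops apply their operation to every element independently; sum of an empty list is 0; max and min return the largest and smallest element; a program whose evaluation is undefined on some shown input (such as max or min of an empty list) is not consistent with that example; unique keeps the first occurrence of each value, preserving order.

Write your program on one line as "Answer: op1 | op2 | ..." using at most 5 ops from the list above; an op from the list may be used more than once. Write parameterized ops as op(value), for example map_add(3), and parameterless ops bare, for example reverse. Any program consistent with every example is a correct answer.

sort_asc | map_add(1) | filter_odd | min

Check, running the answer program on each example:
  [19, 20, 44, -25] -> [-25, 19, 20, 44] -> [-24, 20, 21, 45] -> [21, 45] -> 21
  [-43, -24, -4, 45] -> [-43, -24, -4, 45] -> [-42, -23, -3, 46] -> [-23, -3] -> -23
  [10, 14, 3, 45, -49, 11, -13] -> [-49, -13, 3, 10, 11, 14, 45] -> [-48, -12, 4, 11, 12, 15, 46] -> [11, 15] -> 11
  [-42, -43, 50, -18, -48, 38, -44, 1, 50] -> [-48, -44, -43, -42, -18, 1, 38, 50, 50] -> [-47, -43, -42, -41, -17, 2, 39, 51, 51] -> [-47, -43, -41, -17, 39, 51, 51] -> -47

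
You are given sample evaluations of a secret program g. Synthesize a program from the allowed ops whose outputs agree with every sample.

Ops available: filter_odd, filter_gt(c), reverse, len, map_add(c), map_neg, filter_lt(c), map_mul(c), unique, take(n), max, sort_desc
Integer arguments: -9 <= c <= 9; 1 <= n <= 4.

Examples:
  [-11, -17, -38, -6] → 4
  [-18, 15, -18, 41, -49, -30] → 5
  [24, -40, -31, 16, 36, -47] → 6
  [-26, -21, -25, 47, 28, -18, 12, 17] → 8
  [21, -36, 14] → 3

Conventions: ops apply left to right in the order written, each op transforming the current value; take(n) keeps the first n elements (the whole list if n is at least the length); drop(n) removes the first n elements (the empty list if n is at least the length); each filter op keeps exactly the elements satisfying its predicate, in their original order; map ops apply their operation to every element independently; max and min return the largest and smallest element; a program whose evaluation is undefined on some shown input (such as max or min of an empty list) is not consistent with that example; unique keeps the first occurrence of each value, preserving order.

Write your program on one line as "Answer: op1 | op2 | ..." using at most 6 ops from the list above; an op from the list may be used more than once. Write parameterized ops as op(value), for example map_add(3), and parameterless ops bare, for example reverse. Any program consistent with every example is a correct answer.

reverse | map_neg | unique | map_add(5) | sort_desc | len

Check, running the answer program on each example:
  [-11, -17, -38, -6] -> [-6, -38, -17, -11] -> [6, 38, 17, 11] -> [6, 38, 17, 11] -> [11, 43, 22, 16] -> [43, 22, 16, 11] -> 4
  [-18, 15, -18, 41, -49, -30] -> [-30, -49, 41, -18, 15, -18] -> [30, 49, -41, 18, -15, 18] -> [30, 49, -41, 18, -15] -> [35, 54, -36, 23, -10] -> [54, 35, 23, -10, -36] -> 5
  [24, -40, -31, 16, 36, -47] -> [-47, 36, 16, -31, -40, 24] -> [47, -36, -16, 31, 40, -24] -> [47, -36, -16, 31, 40, -24] -> [52, -31, -11, 36, 45, -19] -> [52, 45, 36, -11, -19, -31] -> 6
  [-26, -21, -25, 47, 28, -18, 12, 17] -> [17, 12, -18, 28, 47, -25, -21, -26] -> [-17, -12, 18, -28, -47, 25, 21, 26] -> [-17, -12, 18, -28, -47, 25, 21, 26] -> [-12, -7, 23, -23, -42, 30, 26, 31] -> [31, 30, 26, 23, -7, -12, -23, -42] -> 8
  [21, -36, 14] -> [14, -36, 21] -> [-14, 36, -21] -> [-14, 36, -21] -> [-9, 41, -16] -> [41, -9, -16] -> 3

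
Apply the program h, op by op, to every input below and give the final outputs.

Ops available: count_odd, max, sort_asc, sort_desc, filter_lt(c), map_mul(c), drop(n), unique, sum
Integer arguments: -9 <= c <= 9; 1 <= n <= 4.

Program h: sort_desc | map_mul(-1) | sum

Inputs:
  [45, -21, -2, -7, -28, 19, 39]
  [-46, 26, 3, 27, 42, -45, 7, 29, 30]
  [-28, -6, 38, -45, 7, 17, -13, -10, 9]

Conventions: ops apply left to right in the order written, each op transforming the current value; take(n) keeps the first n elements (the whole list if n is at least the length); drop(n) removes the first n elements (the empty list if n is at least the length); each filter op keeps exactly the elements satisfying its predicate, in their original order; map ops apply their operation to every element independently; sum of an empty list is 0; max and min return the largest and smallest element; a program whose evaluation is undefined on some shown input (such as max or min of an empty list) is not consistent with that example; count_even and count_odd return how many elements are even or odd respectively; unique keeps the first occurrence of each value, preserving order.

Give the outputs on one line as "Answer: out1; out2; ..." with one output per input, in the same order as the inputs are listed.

Execution, op by op:
  [45, -21, -2, -7, -28, 19, 39] -> [45, 39, 19, -2, -7, -21, -28] -> [-45, -39, -19, 2, 7, 21, 28] -> -45
  [-46, 26, 3, 27, 42, -45, 7, 29, 30] -> [42, 30, 29, 27, 26, 7, 3, -45, -46] -> [-42, -30, -29, -27, -26, -7, -3, 45, 46] -> -73
  [-28, -6, 38, -45, 7, 17, -13, -10, 9] -> [38, 17, 9, 7, -6, -10, -13, -28, -45] -> [-38, -17, -9, -7, 6, 10, 13, 28, 45] -> 31

-45; -73; 31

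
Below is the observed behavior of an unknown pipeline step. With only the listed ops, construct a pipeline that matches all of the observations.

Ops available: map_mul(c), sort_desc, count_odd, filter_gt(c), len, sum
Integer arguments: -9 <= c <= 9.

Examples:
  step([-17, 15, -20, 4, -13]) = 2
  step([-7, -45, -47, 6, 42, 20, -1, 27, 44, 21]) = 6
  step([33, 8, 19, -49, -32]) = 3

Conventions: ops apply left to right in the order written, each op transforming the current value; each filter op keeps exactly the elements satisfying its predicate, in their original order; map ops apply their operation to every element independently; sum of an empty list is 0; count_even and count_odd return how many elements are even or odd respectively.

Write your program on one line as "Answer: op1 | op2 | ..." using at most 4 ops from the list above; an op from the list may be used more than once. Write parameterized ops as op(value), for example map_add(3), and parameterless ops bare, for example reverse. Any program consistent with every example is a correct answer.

sort_desc | filter_gt(0) | len

Check, running the answer program on each example:
  [-17, 15, -20, 4, -13] -> [15, 4, -13, -17, -20] -> [15, 4] -> 2
  [-7, -45, -47, 6, 42, 20, -1, 27, 44, 21] -> [44, 42, 27, 21, 20, 6, -1, -7, -45, -47] -> [44, 42, 27, 21, 20, 6] -> 6
  [33, 8, 19, -49, -32] -> [33, 19, 8, -32, -49] -> [33, 19, 8] -> 3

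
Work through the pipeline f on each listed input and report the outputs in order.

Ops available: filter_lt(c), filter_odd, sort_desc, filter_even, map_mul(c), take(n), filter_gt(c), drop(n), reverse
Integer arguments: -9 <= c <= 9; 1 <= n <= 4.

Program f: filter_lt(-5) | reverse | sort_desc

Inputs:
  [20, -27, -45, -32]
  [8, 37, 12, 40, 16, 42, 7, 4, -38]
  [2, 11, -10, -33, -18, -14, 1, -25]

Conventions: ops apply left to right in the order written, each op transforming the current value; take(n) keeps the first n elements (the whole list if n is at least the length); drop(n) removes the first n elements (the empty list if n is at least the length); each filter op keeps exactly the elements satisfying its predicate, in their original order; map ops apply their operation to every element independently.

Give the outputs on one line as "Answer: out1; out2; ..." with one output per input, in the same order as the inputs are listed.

Execution, op by op:
  [20, -27, -45, -32] -> [-27, -45, -32] -> [-32, -45, -27] -> [-27, -32, -45]
  [8, 37, 12, 40, 16, 42, 7, 4, -38] -> [-38] -> [-38] -> [-38]
  [2, 11, -10, -33, -18, -14, 1, -25] -> [-10, -33, -18, -14, -25] -> [-25, -14, -18, -33, -10] -> [-10, -14, -18, -25, -33]

[-27, -32, -45]; [-38]; [-10, -14, -18, -25, -33]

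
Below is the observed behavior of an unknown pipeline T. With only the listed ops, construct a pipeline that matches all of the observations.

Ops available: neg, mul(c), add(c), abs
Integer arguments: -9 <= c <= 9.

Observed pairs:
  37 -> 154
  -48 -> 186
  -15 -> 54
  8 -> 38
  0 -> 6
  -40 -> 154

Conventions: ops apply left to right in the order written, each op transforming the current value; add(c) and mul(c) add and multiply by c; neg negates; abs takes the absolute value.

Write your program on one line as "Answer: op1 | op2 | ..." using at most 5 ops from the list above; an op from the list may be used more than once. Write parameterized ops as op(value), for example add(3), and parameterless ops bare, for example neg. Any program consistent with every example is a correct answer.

mul(4) | add(6) | neg | abs

Check, running the answer program on each example:
  37 -> 148 -> 154 -> -154 -> 154
  -48 -> -192 -> -186 -> 186 -> 186
  -15 -> -60 -> -54 -> 54 -> 54
  8 -> 32 -> 38 -> -38 -> 38
  0 -> 0 -> 6 -> -6 -> 6
  -40 -> -160 -> -154 -> 154 -> 154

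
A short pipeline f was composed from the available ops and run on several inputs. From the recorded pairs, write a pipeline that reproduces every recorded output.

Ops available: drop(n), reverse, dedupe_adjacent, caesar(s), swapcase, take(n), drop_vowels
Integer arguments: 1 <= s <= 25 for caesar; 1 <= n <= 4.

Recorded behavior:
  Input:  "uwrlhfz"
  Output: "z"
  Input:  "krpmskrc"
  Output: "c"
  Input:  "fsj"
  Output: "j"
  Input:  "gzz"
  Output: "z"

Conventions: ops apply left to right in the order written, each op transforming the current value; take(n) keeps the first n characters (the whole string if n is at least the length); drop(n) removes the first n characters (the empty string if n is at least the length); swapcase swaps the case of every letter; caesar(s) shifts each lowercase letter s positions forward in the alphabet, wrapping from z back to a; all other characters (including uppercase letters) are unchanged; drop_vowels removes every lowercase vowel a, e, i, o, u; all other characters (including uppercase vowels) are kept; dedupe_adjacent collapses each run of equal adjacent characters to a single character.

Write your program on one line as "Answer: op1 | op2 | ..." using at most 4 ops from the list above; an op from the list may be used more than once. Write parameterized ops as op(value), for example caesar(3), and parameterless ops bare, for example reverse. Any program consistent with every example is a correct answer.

reverse | swapcase | take(1) | swapcase

Check, running the answer program on each example:
  "uwrlhfz" -> "zfhlrwu" -> "ZFHLRWU" -> "Z" -> "z"
  "krpmskrc" -> "crksmprk" -> "CRKSMPRK" -> "C" -> "c"
  "fsj" -> "jsf" -> "JSF" -> "J" -> "j"
  "gzz" -> "zzg" -> "ZZG" -> "Z" -> "z"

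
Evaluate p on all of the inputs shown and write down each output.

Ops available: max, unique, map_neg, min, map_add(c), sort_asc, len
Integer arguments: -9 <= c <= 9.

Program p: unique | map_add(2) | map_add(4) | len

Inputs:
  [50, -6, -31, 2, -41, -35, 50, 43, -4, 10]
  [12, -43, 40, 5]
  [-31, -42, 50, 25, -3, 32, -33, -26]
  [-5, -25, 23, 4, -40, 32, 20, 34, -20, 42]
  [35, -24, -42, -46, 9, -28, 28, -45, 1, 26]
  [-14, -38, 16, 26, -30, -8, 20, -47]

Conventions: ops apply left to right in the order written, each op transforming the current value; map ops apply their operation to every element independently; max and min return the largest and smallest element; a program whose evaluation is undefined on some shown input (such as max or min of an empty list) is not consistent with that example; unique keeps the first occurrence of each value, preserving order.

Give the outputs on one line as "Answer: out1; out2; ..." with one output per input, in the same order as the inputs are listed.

Execution, op by op:
  [50, -6, -31, 2, -41, -35, 50, 43, -4, 10] -> [50, -6, -31, 2, -41, -35, 43, -4, 10] -> [52, -4, -29, 4, -39, -33, 45, -2, 12] -> [56, 0, -25, 8, -35, -29, 49, 2, 16] -> 9
  [12, -43, 40, 5] -> [12, -43, 40, 5] -> [14, -41, 42, 7] -> [18, -37, 46, 11] -> 4
  [-31, -42, 50, 25, -3, 32, -33, -26] -> [-31, -42, 50, 25, -3, 32, -33, -26] -> [-29, -40, 52, 27, -1, 34, -31, -24] -> [-25, -36, 56, 31, 3, 38, -27, -20] -> 8
  [-5, -25, 23, 4, -40, 32, 20, 34, -20, 42] -> [-5, -25, 23, 4, -40, 32, 20, 34, -20, 42] -> [-3, -23, 25, 6, -38, 34, 22, 36, -18, 44] -> [1, -19, 29, 10, -34, 38, 26, 40, -14, 48] -> 10
  [35, -24, -42, -46, 9, -28, 28, -45, 1, 26] -> [35, -24, -42, -46, 9, -28, 28, -45, 1, 26] -> [37, -22, -40, -44, 11, -26, 30, -43, 3, 28] -> [41, -18, -36, -40, 15, -22, 34, -39, 7, 32] -> 10
  [-14, -38, 16, 26, -30, -8, 20, -47] -> [-14, -38, 16, 26, -30, -8, 20, -47] -> [-12, -36, 18, 28, -28, -6, 22, -45] -> [-8, -32, 22, 32, -24, -2, 26, -41] -> 8

9; 4; 8; 10; 10; 8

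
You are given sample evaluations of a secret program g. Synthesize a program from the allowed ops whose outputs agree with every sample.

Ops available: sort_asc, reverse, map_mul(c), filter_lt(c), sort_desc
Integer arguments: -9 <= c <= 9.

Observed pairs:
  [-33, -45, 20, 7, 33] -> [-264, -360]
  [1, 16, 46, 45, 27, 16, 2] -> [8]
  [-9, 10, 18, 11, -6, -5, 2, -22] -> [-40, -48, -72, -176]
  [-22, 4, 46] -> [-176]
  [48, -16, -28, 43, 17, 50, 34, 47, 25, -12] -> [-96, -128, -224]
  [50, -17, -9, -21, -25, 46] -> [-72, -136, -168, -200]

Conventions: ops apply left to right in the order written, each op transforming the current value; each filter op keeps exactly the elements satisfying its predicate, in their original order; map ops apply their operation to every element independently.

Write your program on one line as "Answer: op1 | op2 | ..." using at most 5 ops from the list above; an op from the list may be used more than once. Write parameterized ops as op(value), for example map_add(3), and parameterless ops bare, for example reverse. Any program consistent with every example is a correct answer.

filter_lt(3) | sort_desc | map_mul(8) | filter_lt(9)

Check, running the answer program on each example:
  [-33, -45, 20, 7, 33] -> [-33, -45] -> [-33, -45] -> [-264, -360] -> [-264, -360]
  [1, 16, 46, 45, 27, 16, 2] -> [1, 2] -> [2, 1] -> [16, 8] -> [8]
  [-9, 10, 18, 11, -6, -5, 2, -22] -> [-9, -6, -5, 2, -22] -> [2, -5, -6, -9, -22] -> [16, -40, -48, -72, -176] -> [-40, -48, -72, -176]
  [-22, 4, 46] -> [-22] -> [-22] -> [-176] -> [-176]
  [48, -16, -28, 43, 17, 50, 34, 47, 25, -12] -> [-16, -28, -12] -> [-12, -16, -28] -> [-96, -128, -224] -> [-96, -128, -224]
  [50, -17, -9, -21, -25, 46] -> [-17, -9, -21, -25] -> [-9, -17, -21, -25] -> [-72, -136, -168, -200] -> [-72, -136, -168, -200]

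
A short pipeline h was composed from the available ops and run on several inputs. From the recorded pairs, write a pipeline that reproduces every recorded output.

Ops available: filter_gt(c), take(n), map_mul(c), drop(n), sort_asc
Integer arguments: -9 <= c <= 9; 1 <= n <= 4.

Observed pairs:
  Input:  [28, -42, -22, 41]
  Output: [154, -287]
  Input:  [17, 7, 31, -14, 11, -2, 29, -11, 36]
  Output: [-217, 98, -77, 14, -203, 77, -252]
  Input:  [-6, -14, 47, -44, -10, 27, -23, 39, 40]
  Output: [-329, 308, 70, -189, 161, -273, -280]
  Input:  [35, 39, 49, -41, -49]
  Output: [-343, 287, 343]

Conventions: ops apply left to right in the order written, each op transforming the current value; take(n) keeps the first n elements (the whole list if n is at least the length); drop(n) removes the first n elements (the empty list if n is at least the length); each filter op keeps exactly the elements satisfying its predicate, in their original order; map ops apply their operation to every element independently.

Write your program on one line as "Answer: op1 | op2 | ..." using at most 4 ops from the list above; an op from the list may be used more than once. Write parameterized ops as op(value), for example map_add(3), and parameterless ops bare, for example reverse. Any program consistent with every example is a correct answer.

drop(1) | map_mul(-7) | drop(1)

Check, running the answer program on each example:
  [28, -42, -22, 41] -> [-42, -22, 41] -> [294, 154, -287] -> [154, -287]
  [17, 7, 31, -14, 11, -2, 29, -11, 36] -> [7, 31, -14, 11, -2, 29, -11, 36] -> [-49, -217, 98, -77, 14, -203, 77, -252] -> [-217, 98, -77, 14, -203, 77, -252]
  [-6, -14, 47, -44, -10, 27, -23, 39, 40] -> [-14, 47, -44, -10, 27, -23, 39, 40] -> [98, -329, 308, 70, -189, 161, -273, -280] -> [-329, 308, 70, -189, 161, -273, -280]
  [35, 39, 49, -41, -49] -> [39, 49, -41, -49] -> [-273, -343, 287, 343] -> [-343, 287, 343]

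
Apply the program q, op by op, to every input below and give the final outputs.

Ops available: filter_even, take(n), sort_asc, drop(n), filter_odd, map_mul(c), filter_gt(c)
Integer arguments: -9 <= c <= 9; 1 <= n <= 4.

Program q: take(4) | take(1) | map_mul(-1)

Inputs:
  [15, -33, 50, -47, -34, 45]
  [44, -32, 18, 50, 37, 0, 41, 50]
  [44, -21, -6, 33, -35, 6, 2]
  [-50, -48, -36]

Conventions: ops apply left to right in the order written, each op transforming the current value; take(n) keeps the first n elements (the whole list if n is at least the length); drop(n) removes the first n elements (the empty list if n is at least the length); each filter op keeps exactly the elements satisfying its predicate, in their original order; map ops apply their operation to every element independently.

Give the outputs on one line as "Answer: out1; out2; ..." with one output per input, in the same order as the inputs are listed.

[-15]; [-44]; [-44]; [50]

Execution, op by op:
  [15, -33, 50, -47, -34, 45] -> [15, -33, 50, -47] -> [15] -> [-15]
  [44, -32, 18, 50, 37, 0, 41, 50] -> [44, -32, 18, 50] -> [44] -> [-44]
  [44, -21, -6, 33, -35, 6, 2] -> [44, -21, -6, 33] -> [44] -> [-44]
  [-50, -48, -36] -> [-50, -48, -36] -> [-50] -> [50]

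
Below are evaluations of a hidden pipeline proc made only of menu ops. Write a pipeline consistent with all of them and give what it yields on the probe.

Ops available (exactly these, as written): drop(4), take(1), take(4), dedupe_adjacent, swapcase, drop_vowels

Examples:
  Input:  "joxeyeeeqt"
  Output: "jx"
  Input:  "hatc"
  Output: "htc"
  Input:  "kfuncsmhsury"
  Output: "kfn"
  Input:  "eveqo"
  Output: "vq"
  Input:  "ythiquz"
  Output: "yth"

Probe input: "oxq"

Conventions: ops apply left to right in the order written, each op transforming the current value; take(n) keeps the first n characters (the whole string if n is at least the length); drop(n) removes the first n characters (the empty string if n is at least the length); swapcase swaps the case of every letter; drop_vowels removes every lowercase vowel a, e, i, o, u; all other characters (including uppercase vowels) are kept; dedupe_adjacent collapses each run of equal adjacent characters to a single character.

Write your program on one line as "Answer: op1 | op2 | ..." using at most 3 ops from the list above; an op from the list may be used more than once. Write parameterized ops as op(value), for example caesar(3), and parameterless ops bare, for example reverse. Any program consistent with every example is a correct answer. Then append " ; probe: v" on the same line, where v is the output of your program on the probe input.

take(4) | drop_vowels ; probe: "xq"

Check, running the answer program on each example:
  "joxeyeeeqt" -> "joxe" -> "jx"
  "hatc" -> "hatc" -> "htc"
  "kfuncsmhsury" -> "kfun" -> "kfn"
  "eveqo" -> "eveq" -> "vq"
  "ythiquz" -> "ythi" -> "yth"
  probe: "oxq" -> "oxq" -> "xq"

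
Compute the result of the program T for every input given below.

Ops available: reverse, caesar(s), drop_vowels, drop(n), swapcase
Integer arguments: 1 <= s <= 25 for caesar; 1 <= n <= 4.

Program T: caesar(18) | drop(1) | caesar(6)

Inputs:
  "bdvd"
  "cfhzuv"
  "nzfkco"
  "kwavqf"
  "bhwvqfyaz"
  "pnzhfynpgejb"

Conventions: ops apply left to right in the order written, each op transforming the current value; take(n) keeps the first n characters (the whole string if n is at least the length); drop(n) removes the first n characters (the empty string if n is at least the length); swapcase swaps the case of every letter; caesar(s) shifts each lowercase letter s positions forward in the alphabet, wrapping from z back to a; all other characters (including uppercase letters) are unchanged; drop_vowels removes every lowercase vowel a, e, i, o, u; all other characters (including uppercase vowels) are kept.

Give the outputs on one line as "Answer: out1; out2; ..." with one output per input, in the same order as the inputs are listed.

"btb"; "dfxst"; "xdiam"; "uytod"; "futodwyx"; "lxfdwlnechz"

Execution, op by op:
  "bdvd" -> "tvnv" -> "vnv" -> "btb"
  "cfhzuv" -> "uxzrmn" -> "xzrmn" -> "dfxst"
  "nzfkco" -> "frxcug" -> "rxcug" -> "xdiam"
  "kwavqf" -> "cosnix" -> "osnix" -> "uytod"
  "bhwvqfyaz" -> "tzonixqsr" -> "zonixqsr" -> "futodwyx"
  "pnzhfynpgejb" -> "hfrzxqfhywbt" -> "frzxqfhywbt" -> "lxfdwlnechz"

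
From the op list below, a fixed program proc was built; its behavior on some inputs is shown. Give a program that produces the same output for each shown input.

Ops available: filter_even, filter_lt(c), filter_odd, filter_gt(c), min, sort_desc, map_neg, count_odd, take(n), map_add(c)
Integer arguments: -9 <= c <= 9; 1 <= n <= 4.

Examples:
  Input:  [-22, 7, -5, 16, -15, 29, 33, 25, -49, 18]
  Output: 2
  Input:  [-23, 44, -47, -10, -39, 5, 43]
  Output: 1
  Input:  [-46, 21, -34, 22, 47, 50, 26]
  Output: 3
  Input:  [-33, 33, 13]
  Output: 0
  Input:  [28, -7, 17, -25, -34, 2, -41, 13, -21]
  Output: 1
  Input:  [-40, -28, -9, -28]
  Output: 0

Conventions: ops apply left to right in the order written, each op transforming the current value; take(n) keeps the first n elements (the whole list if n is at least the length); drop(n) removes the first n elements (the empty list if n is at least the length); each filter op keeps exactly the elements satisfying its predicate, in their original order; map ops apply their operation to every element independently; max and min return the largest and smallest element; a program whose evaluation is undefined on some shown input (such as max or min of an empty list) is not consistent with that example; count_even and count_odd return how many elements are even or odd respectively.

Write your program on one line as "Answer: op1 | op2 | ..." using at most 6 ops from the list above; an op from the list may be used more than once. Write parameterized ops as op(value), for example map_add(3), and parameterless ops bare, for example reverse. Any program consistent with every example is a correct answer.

filter_gt(3) | map_neg | filter_even | map_add(9) | count_odd

Check, running the answer program on each example:
  [-22, 7, -5, 16, -15, 29, 33, 25, -49, 18] -> [7, 16, 29, 33, 25, 18] -> [-7, -16, -29, -33, -25, -18] -> [-16, -18] -> [-7, -9] -> 2
  [-23, 44, -47, -10, -39, 5, 43] -> [44, 5, 43] -> [-44, -5, -43] -> [-44] -> [-35] -> 1
  [-46, 21, -34, 22, 47, 50, 26] -> [21, 22, 47, 50, 26] -> [-21, -22, -47, -50, -26] -> [-22, -50, -26] -> [-13, -41, -17] -> 3
  [-33, 33, 13] -> [33, 13] -> [-33, -13] -> [] -> [] -> 0
  [28, -7, 17, -25, -34, 2, -41, 13, -21] -> [28, 17, 13] -> [-28, -17, -13] -> [-28] -> [-19] -> 1
  [-40, -28, -9, -28] -> [] -> [] -> [] -> [] -> 0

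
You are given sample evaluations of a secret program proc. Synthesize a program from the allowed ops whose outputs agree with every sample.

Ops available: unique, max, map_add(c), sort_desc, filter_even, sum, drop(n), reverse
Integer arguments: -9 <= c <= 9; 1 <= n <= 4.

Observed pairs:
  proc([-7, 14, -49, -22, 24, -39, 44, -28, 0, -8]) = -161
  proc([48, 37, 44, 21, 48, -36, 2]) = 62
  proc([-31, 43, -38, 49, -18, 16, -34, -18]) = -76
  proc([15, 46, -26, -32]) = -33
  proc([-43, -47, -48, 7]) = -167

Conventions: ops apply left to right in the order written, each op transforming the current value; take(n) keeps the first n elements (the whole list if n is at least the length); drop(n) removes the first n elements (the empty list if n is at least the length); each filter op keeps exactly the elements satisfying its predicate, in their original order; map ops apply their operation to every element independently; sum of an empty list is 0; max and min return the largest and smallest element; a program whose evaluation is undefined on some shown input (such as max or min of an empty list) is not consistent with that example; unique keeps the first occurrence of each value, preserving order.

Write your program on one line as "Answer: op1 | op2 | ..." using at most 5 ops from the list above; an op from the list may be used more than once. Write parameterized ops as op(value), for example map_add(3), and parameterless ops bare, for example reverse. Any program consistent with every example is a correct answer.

unique | sort_desc | reverse | map_add(-9) | sum

Check, running the answer program on each example:
  [-7, 14, -49, -22, 24, -39, 44, -28, 0, -8] -> [-7, 14, -49, -22, 24, -39, 44, -28, 0, -8] -> [44, 24, 14, 0, -7, -8, -22, -28, -39, -49] -> [-49, -39, -28, -22, -8, -7, 0, 14, 24, 44] -> [-58, -48, -37, -31, -17, -16, -9, 5, 15, 35] -> -161
  [48, 37, 44, 21, 48, -36, 2] -> [48, 37, 44, 21, -36, 2] -> [48, 44, 37, 21, 2, -36] -> [-36, 2, 21, 37, 44, 48] -> [-45, -7, 12, 28, 35, 39] -> 62
  [-31, 43, -38, 49, -18, 16, -34, -18] -> [-31, 43, -38, 49, -18, 16, -34] -> [49, 43, 16, -18, -31, -34, -38] -> [-38, -34, -31, -18, 16, 43, 49] -> [-47, -43, -40, -27, 7, 34, 40] -> -76
  [15, 46, -26, -32] -> [15, 46, -26, -32] -> [46, 15, -26, -32] -> [-32, -26, 15, 46] -> [-41, -35, 6, 37] -> -33
  [-43, -47, -48, 7] -> [-43, -47, -48, 7] -> [7, -43, -47, -48] -> [-48, -47, -43, 7] -> [-57, -56, -52, -2] -> -167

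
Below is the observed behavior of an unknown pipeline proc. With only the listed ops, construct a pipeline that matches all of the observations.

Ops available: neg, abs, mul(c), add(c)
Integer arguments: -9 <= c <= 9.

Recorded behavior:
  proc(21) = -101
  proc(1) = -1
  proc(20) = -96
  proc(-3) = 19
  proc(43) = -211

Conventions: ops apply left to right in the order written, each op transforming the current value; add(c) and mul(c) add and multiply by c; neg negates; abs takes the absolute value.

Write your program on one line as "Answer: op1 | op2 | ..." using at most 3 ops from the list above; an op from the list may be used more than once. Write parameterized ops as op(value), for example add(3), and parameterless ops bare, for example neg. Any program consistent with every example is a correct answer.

neg | mul(5) | add(4)

Check, running the answer program on each example:
  21 -> -21 -> -105 -> -101
  1 -> -1 -> -5 -> -1
  20 -> -20 -> -100 -> -96
  -3 -> 3 -> 15 -> 19
  43 -> -43 -> -215 -> -211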